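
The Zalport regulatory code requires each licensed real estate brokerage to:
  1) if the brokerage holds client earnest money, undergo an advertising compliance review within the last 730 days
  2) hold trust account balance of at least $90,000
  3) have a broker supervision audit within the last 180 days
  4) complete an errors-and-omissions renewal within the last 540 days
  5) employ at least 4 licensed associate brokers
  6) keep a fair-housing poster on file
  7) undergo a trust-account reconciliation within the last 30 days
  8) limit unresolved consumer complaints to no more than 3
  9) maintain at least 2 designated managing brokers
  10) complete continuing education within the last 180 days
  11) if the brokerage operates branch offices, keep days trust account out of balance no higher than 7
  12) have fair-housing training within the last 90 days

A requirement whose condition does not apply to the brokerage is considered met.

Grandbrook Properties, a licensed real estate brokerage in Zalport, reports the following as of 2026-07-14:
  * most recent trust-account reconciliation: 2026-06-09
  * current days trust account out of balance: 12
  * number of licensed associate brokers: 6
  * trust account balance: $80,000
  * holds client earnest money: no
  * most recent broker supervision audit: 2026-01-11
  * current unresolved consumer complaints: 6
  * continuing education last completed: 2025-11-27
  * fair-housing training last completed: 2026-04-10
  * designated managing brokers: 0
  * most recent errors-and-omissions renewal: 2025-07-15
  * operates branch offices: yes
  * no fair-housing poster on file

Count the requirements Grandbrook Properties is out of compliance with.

9

1. condition 'holds client earnest money' does not hold → requirement n/a → met
2. trust account balance $80,000 < $90,000 → not met
3. broker supervision audit 184 days ago vs limit 180 → not met
4. errors-and-omissions renewal 364 days ago vs limit 540 → met
5. licensed associate brokers 6 ≥ 4 → met
6. fair-housing poster absent → not met
7. trust-account reconciliation 35 days ago vs limit 30 → not met
8. unresolved consumer complaints 6 > 3 → not met
9. designated managing brokers 0 < 2 → not met
10. continuing education 229 days ago vs limit 180 → not met
11. condition 'operates branch offices' holds; days trust account out of balance 12 > 7 → not met
12. fair-housing training 95 days ago vs limit 90 → not met
Not met: 9 of 12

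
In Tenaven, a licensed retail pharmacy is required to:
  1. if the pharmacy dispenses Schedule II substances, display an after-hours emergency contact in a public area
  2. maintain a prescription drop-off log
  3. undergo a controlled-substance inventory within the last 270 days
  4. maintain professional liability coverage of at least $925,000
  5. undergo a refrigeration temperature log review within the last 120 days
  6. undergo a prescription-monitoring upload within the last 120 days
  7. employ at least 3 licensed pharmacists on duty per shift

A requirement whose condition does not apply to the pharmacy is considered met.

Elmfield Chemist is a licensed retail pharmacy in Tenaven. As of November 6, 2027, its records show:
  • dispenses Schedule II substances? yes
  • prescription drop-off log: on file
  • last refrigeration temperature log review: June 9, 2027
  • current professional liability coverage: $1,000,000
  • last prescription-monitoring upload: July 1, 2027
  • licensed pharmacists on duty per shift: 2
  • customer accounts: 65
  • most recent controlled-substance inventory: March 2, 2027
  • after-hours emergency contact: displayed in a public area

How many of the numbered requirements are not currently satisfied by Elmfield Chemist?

3

1. condition 'dispenses Schedule II substances' holds; after-hours emergency contact present → met
2. prescription drop-off log present → met
3. controlled-substance inventory 249 days ago vs limit 270 → met
4. professional liability coverage $1,000,000 ≥ $925,000 → met
5. refrigeration temperature log review 150 days ago vs limit 120 → not met
6. prescription-monitoring upload 128 days ago vs limit 120 → not met
7. licensed pharmacists on duty per shift 2 < 3 → not met
Not met: 3 of 7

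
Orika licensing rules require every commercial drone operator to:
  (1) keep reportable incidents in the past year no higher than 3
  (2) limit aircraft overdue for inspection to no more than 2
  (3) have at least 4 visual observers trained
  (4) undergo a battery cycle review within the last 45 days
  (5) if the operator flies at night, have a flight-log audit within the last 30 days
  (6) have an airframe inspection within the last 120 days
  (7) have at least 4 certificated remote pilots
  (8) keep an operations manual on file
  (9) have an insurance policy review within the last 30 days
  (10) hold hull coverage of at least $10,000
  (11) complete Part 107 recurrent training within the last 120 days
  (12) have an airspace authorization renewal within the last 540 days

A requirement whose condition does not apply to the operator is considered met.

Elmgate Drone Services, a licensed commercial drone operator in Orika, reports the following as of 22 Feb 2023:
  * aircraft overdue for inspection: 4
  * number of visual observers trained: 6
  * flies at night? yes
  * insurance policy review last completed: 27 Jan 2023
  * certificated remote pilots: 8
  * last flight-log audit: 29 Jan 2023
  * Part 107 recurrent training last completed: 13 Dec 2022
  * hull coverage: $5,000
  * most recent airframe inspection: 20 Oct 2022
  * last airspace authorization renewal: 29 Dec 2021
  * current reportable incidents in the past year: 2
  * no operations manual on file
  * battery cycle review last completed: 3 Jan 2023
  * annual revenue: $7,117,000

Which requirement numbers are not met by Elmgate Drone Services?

1. reportable incidents in the past year 2 ≤ 3 → met
2. aircraft overdue for inspection 4 > 2 → not met
3. visual observers trained 6 ≥ 4 → met
4. battery cycle review 50 days ago vs limit 45 → not met
5. condition 'flies at night' holds; flight-log audit 24 days ago vs limit 30 → met
6. airframe inspection 125 days ago vs limit 120 → not met
7. certificated remote pilots 8 ≥ 4 → met
8. operations manual absent → not met
9. insurance policy review 26 days ago vs limit 30 → met
10. hull coverage $5,000 < $10,000 → not met
11. Part 107 recurrent training 71 days ago vs limit 120 → met
12. airspace authorization renewal 420 days ago vs limit 540 → met
Not met: 2, 4, 6, 8, 10

2, 4, 6, 8, 10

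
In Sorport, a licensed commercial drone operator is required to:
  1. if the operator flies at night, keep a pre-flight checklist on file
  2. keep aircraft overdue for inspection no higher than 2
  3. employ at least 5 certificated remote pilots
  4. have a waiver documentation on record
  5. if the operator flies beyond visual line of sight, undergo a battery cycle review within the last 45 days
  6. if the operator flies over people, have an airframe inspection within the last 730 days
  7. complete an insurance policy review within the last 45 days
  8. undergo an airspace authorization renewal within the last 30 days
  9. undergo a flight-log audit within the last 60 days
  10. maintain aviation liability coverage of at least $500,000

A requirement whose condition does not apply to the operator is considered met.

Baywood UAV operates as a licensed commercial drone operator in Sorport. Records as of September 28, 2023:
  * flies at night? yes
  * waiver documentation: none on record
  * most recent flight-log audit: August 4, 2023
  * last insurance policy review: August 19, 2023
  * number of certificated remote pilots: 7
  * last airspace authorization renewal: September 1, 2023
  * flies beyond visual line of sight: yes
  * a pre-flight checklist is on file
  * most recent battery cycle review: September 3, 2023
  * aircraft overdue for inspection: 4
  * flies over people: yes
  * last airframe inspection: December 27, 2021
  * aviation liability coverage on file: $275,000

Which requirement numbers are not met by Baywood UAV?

1. condition 'flies at night' holds; pre-flight checklist present → met
2. aircraft overdue for inspection 4 > 2 → not met
3. certificated remote pilots 7 ≥ 5 → met
4. waiver documentation absent → not met
5. condition 'flies beyond visual line of sight' holds; battery cycle review 25 days ago vs limit 45 → met
6. condition 'flies over people' holds; airframe inspection 640 days ago vs limit 730 → met
7. insurance policy review 40 days ago vs limit 45 → met
8. airspace authorization renewal 27 days ago vs limit 30 → met
9. flight-log audit 55 days ago vs limit 60 → met
10. aviation liability coverage $275,000 < $500,000 → not met
Not met: 2, 4, 10

2, 4, 10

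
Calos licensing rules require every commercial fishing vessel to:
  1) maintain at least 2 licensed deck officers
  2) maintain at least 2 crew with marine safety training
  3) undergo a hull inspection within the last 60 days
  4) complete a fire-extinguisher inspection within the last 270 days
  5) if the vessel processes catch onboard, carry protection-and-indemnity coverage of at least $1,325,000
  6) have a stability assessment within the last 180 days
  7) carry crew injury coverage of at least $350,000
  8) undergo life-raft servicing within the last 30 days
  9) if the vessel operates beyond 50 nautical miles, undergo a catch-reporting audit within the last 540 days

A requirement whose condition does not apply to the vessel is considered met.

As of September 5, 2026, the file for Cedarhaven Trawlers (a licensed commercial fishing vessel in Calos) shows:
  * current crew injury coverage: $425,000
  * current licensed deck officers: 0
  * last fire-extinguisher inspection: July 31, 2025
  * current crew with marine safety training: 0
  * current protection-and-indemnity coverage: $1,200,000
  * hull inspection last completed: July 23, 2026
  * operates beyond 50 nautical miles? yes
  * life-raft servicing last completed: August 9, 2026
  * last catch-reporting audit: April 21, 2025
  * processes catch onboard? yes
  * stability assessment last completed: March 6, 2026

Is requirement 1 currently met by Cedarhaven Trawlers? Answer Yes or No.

No

1. licensed deck officers 0 < 2 → not met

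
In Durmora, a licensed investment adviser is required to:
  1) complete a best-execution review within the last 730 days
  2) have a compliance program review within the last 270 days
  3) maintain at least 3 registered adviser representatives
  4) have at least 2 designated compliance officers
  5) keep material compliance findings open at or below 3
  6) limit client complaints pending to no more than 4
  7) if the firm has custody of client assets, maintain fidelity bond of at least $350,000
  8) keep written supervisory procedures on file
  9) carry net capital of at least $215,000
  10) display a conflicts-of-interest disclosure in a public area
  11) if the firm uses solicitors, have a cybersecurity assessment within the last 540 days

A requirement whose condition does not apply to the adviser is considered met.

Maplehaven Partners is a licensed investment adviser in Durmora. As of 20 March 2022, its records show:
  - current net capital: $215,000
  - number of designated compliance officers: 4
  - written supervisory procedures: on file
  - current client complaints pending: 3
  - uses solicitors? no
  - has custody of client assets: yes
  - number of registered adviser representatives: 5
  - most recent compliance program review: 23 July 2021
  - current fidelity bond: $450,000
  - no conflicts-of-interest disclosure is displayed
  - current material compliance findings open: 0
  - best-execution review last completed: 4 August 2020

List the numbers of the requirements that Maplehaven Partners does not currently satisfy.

1. best-execution review 593 days ago vs limit 730 → met
2. compliance program review 240 days ago vs limit 270 → met
3. registered adviser representatives 5 ≥ 3 → met
4. designated compliance officers 4 ≥ 2 → met
5. material compliance findings open 0 ≤ 3 → met
6. client complaints pending 3 ≤ 4 → met
7. condition 'has custody of client assets' holds; fidelity bond $450,000 ≥ $350,000 → met
8. written supervisory procedures present → met
9. net capital $215,000 ≥ $215,000 → met
10. conflicts-of-interest disclosure absent → not met
11. condition 'uses solicitors' does not hold → requirement n/a → met
Not met: 10

10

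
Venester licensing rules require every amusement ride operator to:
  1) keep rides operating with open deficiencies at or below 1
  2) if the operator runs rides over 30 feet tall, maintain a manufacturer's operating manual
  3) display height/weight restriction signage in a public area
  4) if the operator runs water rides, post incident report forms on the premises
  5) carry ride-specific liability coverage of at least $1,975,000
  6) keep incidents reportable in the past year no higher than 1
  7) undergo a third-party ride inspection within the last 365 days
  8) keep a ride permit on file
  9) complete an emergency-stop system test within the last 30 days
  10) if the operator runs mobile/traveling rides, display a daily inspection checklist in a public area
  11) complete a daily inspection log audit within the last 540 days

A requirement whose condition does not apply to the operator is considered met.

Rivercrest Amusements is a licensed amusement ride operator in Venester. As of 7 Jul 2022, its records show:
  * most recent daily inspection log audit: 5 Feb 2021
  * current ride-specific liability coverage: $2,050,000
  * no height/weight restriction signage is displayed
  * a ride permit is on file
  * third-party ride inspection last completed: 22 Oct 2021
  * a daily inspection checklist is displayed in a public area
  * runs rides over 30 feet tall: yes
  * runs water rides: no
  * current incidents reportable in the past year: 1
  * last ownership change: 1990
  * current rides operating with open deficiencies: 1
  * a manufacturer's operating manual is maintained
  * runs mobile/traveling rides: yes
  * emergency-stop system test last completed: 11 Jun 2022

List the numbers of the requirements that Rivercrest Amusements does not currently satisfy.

1. rides operating with open deficiencies 1 ≤ 1 → met
2. condition 'runs rides over 30 feet tall' holds; manufacturer's operating manual present → met
3. height/weight restriction signage absent → not met
4. condition 'runs water rides' does not hold → requirement n/a → met
5. ride-specific liability coverage $2,050,000 ≥ $1,975,000 → met
6. incidents reportable in the past year 1 ≤ 1 → met
7. third-party ride inspection 258 days ago vs limit 365 → met
8. ride permit present → met
9. emergency-stop system test 26 days ago vs limit 30 → met
10. condition 'runs mobile/traveling rides' holds; daily inspection checklist present → met
11. daily inspection log audit 517 days ago vs limit 540 → met
Not met: 3

3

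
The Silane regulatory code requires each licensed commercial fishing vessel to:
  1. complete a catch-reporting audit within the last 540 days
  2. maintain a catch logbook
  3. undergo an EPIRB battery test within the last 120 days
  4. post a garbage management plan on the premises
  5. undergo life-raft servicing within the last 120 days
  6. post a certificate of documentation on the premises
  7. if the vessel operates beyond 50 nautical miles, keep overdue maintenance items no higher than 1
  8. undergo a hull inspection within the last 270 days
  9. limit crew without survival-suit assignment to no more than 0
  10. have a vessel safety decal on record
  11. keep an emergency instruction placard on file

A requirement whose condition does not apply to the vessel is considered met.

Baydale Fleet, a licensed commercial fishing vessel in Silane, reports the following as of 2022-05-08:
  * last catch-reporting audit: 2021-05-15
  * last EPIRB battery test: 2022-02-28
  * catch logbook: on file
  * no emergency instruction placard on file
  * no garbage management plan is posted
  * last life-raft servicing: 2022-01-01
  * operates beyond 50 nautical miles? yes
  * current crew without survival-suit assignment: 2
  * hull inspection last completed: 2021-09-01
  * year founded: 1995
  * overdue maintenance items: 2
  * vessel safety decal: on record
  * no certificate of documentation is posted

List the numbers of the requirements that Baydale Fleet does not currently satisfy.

4, 5, 6, 7, 9, 11

1. catch-reporting audit 358 days ago vs limit 540 → met
2. catch logbook present → met
3. EPIRB battery test 69 days ago vs limit 120 → met
4. garbage management plan absent → not met
5. life-raft servicing 127 days ago vs limit 120 → not met
6. certificate of documentation absent → not met
7. condition 'operates beyond 50 nautical miles' holds; overdue maintenance items 2 > 1 → not met
8. hull inspection 249 days ago vs limit 270 → met
9. crew without survival-suit assignment 2 > 0 → not met
10. vessel safety decal present → met
11. emergency instruction placard absent → not met
Not met: 4, 5, 6, 7, 9, 11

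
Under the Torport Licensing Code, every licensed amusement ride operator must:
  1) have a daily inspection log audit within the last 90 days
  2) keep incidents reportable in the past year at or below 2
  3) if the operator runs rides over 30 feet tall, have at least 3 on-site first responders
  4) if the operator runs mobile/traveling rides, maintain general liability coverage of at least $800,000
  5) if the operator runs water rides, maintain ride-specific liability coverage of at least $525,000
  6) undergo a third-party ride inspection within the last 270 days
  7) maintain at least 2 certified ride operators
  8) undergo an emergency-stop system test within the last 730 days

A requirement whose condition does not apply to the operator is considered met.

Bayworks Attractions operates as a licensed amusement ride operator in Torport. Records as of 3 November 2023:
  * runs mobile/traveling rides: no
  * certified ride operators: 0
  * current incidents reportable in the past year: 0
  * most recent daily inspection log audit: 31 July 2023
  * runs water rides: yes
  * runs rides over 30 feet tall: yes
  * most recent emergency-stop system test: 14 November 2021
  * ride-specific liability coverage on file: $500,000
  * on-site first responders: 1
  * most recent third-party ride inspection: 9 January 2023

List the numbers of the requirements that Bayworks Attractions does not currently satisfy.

1, 3, 5, 6, 7

1. daily inspection log audit 95 days ago vs limit 90 → not met
2. incidents reportable in the past year 0 ≤ 2 → met
3. condition 'runs rides over 30 feet tall' holds; on-site first responders 1 < 3 → not met
4. condition 'runs mobile/traveling rides' does not hold → requirement n/a → met
5. condition 'runs water rides' holds; ride-specific liability coverage $500,000 < $525,000 → not met
6. third-party ride inspection 298 days ago vs limit 270 → not met
7. certified ride operators 0 < 2 → not met
8. emergency-stop system test 719 days ago vs limit 730 → met
Not met: 1, 3, 5, 6, 7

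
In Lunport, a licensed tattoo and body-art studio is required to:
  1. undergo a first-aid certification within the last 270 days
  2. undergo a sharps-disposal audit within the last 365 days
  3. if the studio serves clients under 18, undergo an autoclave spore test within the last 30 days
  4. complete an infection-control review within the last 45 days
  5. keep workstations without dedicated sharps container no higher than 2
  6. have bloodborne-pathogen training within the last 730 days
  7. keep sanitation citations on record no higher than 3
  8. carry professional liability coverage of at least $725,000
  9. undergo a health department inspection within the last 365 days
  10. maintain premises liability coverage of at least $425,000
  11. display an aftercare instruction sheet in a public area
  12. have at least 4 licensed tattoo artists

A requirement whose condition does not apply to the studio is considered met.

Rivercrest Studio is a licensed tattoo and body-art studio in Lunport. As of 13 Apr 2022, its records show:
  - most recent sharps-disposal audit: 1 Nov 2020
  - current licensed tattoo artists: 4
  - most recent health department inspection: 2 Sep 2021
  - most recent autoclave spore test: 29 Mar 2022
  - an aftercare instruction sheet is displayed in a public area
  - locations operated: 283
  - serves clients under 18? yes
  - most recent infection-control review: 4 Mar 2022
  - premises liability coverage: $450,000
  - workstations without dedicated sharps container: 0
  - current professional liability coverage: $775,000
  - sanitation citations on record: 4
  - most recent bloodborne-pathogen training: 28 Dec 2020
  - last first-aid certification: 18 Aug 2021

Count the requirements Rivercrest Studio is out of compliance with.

2

1. first-aid certification 238 days ago vs limit 270 → met
2. sharps-disposal audit 528 days ago vs limit 365 → not met
3. condition 'serves clients under 18' holds; autoclave spore test 15 days ago vs limit 30 → met
4. infection-control review 40 days ago vs limit 45 → met
5. workstations without dedicated sharps container 0 ≤ 2 → met
6. bloodborne-pathogen training 471 days ago vs limit 730 → met
7. sanitation citations on record 4 > 3 → not met
8. professional liability coverage $775,000 ≥ $725,000 → met
9. health department inspection 223 days ago vs limit 365 → met
10. premises liability coverage $450,000 ≥ $425,000 → met
11. aftercare instruction sheet present → met
12. licensed tattoo artists 4 ≥ 4 → met
Not met: 2 of 12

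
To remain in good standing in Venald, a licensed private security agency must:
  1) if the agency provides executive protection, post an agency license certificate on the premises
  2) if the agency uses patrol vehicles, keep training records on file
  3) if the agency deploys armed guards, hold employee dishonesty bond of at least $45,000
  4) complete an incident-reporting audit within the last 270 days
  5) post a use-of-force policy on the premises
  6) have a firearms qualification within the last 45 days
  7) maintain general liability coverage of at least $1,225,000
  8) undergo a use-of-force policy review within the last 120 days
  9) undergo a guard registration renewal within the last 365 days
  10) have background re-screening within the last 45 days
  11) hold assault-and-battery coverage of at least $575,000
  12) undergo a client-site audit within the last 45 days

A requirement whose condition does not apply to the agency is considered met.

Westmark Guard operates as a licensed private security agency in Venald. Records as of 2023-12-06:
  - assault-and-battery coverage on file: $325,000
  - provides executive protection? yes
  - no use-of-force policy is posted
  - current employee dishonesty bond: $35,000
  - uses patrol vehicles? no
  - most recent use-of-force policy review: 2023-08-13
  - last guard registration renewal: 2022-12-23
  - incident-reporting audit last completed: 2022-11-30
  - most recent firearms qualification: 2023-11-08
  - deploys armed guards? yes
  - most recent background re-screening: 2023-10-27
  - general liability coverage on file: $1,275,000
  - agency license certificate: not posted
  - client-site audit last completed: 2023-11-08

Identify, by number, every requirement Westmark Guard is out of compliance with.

1, 3, 4, 5, 11

1. condition 'provides executive protection' holds; agency license certificate absent → not met
2. condition 'uses patrol vehicles' does not hold → requirement n/a → met
3. condition 'deploys armed guards' holds; employee dishonesty bond $35,000 < $45,000 → not met
4. incident-reporting audit 371 days ago vs limit 270 → not met
5. use-of-force policy absent → not met
6. firearms qualification 28 days ago vs limit 45 → met
7. general liability coverage $1,275,000 ≥ $1,225,000 → met
8. use-of-force policy review 115 days ago vs limit 120 → met
9. guard registration renewal 348 days ago vs limit 365 → met
10. background re-screening 40 days ago vs limit 45 → met
11. assault-and-battery coverage $325,000 < $575,000 → not met
12. client-site audit 28 days ago vs limit 45 → met
Not met: 1, 3, 4, 5, 11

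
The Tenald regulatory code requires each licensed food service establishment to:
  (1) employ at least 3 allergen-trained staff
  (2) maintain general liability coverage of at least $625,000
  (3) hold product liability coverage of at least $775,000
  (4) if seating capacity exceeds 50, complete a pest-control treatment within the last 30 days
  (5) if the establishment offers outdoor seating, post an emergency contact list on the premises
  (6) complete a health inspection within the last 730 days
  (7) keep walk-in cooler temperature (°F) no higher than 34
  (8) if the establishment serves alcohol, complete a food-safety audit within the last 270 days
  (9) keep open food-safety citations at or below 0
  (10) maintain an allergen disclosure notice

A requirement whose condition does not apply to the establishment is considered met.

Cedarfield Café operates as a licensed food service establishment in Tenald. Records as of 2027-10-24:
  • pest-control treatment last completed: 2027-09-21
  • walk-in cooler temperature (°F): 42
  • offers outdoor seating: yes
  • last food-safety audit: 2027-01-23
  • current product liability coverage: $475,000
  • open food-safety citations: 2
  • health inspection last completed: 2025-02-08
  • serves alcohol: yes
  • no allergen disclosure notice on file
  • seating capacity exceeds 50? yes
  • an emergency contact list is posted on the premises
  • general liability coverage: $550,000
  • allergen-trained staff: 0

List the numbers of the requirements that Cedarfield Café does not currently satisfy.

1. allergen-trained staff 0 < 3 → not met
2. general liability coverage $550,000 < $625,000 → not met
3. product liability coverage $475,000 < $775,000 → not met
4. condition 'seating capacity exceeds 50' holds; pest-control treatment 33 days ago vs limit 30 → not met
5. condition 'offers outdoor seating' holds; emergency contact list present → met
6. health inspection 988 days ago vs limit 730 → not met
7. walk-in cooler temperature (°F) 42 > 34 → not met
8. condition 'serves alcohol' holds; food-safety audit 274 days ago vs limit 270 → not met
9. open food-safety citations 2 > 0 → not met
10. allergen disclosure notice absent → not met
Not met: 1, 2, 3, 4, 6, 7, 8, 9, 10

1, 2, 3, 4, 6, 7, 8, 9, 10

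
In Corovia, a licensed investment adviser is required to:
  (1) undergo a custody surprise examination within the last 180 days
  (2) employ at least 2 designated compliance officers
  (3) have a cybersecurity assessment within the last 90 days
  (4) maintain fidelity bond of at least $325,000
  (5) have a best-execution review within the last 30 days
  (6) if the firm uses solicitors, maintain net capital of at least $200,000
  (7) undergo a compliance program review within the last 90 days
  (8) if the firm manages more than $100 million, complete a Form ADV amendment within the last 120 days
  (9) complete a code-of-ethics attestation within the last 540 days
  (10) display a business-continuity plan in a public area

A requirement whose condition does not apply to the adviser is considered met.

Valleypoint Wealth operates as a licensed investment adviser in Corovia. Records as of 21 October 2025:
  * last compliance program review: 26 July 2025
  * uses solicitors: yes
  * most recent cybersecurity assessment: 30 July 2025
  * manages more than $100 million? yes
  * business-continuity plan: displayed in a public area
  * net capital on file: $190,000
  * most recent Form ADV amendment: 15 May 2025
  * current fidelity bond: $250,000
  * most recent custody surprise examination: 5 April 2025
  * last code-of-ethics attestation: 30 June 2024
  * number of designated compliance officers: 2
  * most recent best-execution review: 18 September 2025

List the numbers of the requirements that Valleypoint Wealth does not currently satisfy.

1. custody surprise examination 199 days ago vs limit 180 → not met
2. designated compliance officers 2 ≥ 2 → met
3. cybersecurity assessment 83 days ago vs limit 90 → met
4. fidelity bond $250,000 < $325,000 → not met
5. best-execution review 33 days ago vs limit 30 → not met
6. condition 'uses solicitors' holds; net capital $190,000 < $200,000 → not met
7. compliance program review 87 days ago vs limit 90 → met
8. condition 'manages more than $100 million' holds; Form ADV amendment 159 days ago vs limit 120 → not met
9. code-of-ethics attestation 478 days ago vs limit 540 → met
10. business-continuity plan present → met
Not met: 1, 4, 5, 6, 8

1, 4, 5, 6, 8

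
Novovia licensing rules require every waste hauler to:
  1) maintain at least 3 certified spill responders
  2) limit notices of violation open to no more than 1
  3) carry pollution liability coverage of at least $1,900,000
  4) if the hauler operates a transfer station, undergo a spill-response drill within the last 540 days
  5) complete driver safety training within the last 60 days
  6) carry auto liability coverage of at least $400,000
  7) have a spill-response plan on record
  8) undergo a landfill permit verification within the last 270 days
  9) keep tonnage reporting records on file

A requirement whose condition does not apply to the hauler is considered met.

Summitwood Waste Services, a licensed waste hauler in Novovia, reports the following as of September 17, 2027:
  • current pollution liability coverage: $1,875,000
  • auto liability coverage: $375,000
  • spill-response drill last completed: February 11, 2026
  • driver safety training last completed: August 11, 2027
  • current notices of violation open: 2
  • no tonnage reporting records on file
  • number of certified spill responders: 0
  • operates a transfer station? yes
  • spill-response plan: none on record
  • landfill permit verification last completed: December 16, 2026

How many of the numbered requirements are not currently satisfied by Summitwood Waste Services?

8

1. certified spill responders 0 < 3 → not met
2. notices of violation open 2 > 1 → not met
3. pollution liability coverage $1,875,000 < $1,900,000 → not met
4. condition 'operates a transfer station' holds; spill-response drill 583 days ago vs limit 540 → not met
5. driver safety training 37 days ago vs limit 60 → met
6. auto liability coverage $375,000 < $400,000 → not met
7. spill-response plan absent → not met
8. landfill permit verification 275 days ago vs limit 270 → not met
9. tonnage reporting records absent → not met
Not met: 8 of 9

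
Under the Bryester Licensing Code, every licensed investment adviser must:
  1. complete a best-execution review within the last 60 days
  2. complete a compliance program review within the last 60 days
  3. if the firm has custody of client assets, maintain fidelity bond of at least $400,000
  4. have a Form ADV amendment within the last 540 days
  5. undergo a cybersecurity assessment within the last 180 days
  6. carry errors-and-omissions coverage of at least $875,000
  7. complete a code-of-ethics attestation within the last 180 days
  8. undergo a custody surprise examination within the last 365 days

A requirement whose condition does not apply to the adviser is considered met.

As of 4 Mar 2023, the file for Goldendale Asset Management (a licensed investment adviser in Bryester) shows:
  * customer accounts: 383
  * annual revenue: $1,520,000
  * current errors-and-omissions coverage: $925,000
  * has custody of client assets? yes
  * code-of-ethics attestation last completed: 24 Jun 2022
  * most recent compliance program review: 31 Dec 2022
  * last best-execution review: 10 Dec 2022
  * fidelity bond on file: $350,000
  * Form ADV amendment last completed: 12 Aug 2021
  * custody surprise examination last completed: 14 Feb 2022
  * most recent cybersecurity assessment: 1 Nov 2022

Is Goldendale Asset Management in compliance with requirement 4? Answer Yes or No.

No

4. Form ADV amendment 569 days ago vs limit 540 → not met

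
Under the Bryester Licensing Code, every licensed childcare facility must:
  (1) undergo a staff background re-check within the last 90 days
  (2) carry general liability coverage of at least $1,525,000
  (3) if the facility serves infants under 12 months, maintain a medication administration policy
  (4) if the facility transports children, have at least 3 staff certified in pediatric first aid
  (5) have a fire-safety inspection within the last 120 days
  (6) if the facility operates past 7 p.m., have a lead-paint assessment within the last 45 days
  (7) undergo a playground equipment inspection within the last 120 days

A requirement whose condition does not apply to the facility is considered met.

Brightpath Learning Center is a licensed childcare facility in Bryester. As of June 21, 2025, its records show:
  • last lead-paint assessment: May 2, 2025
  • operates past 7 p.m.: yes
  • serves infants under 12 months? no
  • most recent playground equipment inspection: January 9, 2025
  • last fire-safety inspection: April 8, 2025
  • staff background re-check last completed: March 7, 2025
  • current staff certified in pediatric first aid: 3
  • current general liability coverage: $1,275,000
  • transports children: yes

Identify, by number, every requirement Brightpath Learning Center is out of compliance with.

1. staff background re-check 106 days ago vs limit 90 → not met
2. general liability coverage $1,275,000 < $1,525,000 → not met
3. condition 'serves infants under 12 months' does not hold → requirement n/a → met
4. condition 'transports children' holds; staff certified in pediatric first aid 3 ≥ 3 → met
5. fire-safety inspection 74 days ago vs limit 120 → met
6. condition 'operates past 7 p.m.' holds; lead-paint assessment 50 days ago vs limit 45 → not met
7. playground equipment inspection 163 days ago vs limit 120 → not met
Not met: 1, 2, 6, 7

1, 2, 6, 7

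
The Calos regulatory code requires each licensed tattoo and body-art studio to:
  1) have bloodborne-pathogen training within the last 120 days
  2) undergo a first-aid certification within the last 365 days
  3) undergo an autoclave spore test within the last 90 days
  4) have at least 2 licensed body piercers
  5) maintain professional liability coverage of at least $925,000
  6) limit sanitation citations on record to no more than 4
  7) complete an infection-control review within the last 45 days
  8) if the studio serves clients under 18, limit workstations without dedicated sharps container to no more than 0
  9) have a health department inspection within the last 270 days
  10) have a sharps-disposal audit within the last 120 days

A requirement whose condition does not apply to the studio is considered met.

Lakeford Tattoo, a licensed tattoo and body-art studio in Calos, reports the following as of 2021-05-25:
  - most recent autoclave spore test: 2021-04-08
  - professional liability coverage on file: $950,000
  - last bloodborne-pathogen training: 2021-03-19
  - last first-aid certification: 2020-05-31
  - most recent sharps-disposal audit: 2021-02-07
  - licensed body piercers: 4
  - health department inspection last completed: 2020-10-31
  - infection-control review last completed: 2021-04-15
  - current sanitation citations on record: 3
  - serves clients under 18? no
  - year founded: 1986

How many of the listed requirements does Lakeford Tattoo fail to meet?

1. bloodborne-pathogen training 67 days ago vs limit 120 → met
2. first-aid certification 359 days ago vs limit 365 → met
3. autoclave spore test 47 days ago vs limit 90 → met
4. licensed body piercers 4 ≥ 2 → met
5. professional liability coverage $950,000 ≥ $925,000 → met
6. sanitation citations on record 3 ≤ 4 → met
7. infection-control review 40 days ago vs limit 45 → met
8. condition 'serves clients under 18' does not hold → requirement n/a → met
9. health department inspection 206 days ago vs limit 270 → met
10. sharps-disposal audit 107 days ago vs limit 120 → met
Not met: 0 of 10

0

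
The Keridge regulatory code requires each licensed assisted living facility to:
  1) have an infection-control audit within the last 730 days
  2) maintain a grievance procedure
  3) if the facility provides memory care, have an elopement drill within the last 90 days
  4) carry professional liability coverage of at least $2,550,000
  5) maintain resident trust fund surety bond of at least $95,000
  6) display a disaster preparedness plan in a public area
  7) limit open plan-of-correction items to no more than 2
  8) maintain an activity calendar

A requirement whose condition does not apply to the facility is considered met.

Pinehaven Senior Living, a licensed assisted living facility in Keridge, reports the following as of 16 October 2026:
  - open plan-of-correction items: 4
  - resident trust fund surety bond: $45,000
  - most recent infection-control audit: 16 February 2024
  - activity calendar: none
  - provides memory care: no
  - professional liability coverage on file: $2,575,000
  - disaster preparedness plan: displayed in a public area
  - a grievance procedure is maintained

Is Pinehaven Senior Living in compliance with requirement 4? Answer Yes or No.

4. professional liability coverage $2,575,000 ≥ $2,550,000 → met

Yes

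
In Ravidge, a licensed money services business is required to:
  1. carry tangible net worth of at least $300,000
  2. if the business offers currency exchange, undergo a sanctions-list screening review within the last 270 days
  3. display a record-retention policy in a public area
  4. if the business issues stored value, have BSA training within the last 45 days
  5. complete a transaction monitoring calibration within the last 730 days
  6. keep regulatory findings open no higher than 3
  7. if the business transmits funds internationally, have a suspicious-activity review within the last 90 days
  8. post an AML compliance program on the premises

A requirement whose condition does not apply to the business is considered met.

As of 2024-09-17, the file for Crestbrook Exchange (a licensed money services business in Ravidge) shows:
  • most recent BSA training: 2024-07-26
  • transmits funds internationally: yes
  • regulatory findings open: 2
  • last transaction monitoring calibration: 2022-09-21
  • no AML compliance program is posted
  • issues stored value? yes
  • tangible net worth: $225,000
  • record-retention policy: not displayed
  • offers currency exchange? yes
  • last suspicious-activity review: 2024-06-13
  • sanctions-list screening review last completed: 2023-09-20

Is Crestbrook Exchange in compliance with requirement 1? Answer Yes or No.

1. tangible net worth $225,000 < $300,000 → not met

No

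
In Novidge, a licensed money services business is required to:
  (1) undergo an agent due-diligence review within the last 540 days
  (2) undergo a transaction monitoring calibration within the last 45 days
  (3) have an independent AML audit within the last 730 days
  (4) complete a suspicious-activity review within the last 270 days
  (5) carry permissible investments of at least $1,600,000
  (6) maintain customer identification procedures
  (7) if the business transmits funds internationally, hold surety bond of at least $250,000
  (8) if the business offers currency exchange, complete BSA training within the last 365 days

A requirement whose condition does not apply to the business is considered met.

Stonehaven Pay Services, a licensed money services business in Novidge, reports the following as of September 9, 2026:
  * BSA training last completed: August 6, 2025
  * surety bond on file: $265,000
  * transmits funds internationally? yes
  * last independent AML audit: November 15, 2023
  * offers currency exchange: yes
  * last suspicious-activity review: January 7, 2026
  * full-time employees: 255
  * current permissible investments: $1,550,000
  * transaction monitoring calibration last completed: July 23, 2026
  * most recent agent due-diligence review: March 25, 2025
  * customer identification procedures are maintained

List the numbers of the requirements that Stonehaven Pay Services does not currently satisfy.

1. agent due-diligence review 533 days ago vs limit 540 → met
2. transaction monitoring calibration 48 days ago vs limit 45 → not met
3. independent AML audit 1029 days ago vs limit 730 → not met
4. suspicious-activity review 245 days ago vs limit 270 → met
5. permissible investments $1,550,000 < $1,600,000 → not met
6. customer identification procedures present → met
7. condition 'transmits funds internationally' holds; surety bond $265,000 ≥ $250,000 → met
8. condition 'offers currency exchange' holds; BSA training 399 days ago vs limit 365 → not met
Not met: 2, 3, 5, 8

2, 3, 5, 8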